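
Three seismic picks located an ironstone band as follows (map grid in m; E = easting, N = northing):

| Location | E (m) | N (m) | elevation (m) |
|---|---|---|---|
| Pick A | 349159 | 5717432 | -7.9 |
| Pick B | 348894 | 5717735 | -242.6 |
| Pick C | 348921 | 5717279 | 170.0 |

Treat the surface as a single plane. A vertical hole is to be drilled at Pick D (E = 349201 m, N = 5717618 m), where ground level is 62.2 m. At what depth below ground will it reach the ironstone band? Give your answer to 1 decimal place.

Let the plane be z = a·E + b·N + c.
Pick B−Pick A: −265a + 303b = −234.7;  Pick C−Pick A: −238a − 153b = 177.9.
Solving gives a = −0.159726254, b = −0.914282037.
Then c = -7.9 − a·349159 − b·5717432 = 5283107.33.
At (349201, 5717618): z_contact = −55776.57 − 5227515.43 + 5283107.33 = -184.66 m.
Depth below ground = 62.2 − (-184.66) = 246.9 m.

246.9 m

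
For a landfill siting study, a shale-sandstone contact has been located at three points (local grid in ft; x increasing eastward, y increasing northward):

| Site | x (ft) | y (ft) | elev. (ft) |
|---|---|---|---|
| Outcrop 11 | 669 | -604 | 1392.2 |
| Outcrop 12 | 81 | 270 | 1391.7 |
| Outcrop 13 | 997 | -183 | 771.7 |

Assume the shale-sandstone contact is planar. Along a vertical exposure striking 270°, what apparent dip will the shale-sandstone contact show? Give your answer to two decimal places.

45.42°

Let the plane be z = a·x + b·y + c.
Outcrop 12−Outcrop 11: −588a + 874b = −0.5;  Outcrop 13−Outcrop 11: 328a + 421b = −620.5.
Solving gives a = −1.01476, b = −0.68327.
Unit vector along 270° is (sin 270°, cos 270°) = (-1.0000, -0.0000).
Slope in that direction = a·(-1.0000) + b·(-0.0000) = 1.01476.
Apparent dip = arctan|1.01476| = 45.42° (true dip is 50.7°, so apparent ≤ true as expected).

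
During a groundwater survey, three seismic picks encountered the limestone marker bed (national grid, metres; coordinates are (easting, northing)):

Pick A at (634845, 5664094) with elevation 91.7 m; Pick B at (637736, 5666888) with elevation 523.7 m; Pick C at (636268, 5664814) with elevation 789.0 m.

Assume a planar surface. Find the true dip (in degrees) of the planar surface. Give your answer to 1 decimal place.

48.7°

Let the plane be z = a·E + b·N + c.
Pick B−Pick A: 2891a + 2794b = 432;  Pick C−Pick A: 1423a + 720b = 697.3.
Solving gives a = 0.86427, b = −0.73965.
Gradient magnitude |∇z| = √(a² + b²) = √(0.74696 + 0.54709) = 1.13756.
True dip = arctan(1.13756) = 48.7°, dipping toward NW (azimuth ≈ 311°).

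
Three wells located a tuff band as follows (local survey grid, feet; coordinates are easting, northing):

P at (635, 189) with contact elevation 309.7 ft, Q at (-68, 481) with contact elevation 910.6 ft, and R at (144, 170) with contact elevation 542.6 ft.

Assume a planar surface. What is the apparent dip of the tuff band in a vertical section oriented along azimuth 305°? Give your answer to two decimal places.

41.85°

Two edge vectors: P→Q = (-703, 292, 600.9), P→R = (-491, -19, 232.9).
Normal n = (P→Q) × (P→R) = (79423.9, -131313.2, 156729).
So ∂z/∂easting = −n_x/n_z = −0.50676 and ∂z/∂northing = −n_y/n_z = 0.83784.
Unit vector along 305° is (sin 305°, cos 305°) = (-0.8192, 0.5736).
Slope in that direction = a·(-0.8192) + b·(0.5736) = 0.89568.
Apparent dip = arctan|0.89568| = 41.85° (true dip is 44.4°, so apparent ≤ true as expected).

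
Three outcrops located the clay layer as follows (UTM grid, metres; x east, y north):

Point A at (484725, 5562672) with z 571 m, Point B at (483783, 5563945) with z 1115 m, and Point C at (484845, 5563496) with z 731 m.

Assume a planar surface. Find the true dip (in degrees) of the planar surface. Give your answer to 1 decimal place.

Two edge vectors: Point A→Point B = (-942, 1273, 544), Point A→Point C = (120, 824, 160).
Normal n = (Point A→Point B) × (Point A→Point C) = (-244576, 216000, -928968).
So ∂z/∂x = −n_x/n_z = −0.26328 and ∂z/∂y = −n_y/n_z = 0.23252.
Gradient magnitude |∇z| = √(a² + b²) = √(0.06931 + 0.05406) = 0.35125.
True dip = arctan(0.35125) = 19.4°, dipping toward SE (azimuth ≈ 131°).

19.4°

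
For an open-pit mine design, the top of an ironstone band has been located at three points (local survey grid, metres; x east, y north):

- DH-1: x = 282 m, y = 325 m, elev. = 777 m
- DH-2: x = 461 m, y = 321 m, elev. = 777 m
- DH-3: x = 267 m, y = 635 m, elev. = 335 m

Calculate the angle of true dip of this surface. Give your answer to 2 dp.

Let the plane be z = a·x + b·y + c.
DH-2−DH-1: 179a − 4b = 0;  DH-3−DH-1: −15a + 310b = −442.
Solving gives a = −0.03190, b = −1.42735.
Gradient magnitude |∇z| = √(a² + b²) = √(0.00102 + 2.03733) = 1.42771.
True dip = arctan(1.42771) = 54.99°, dipping toward N (azimuth ≈ 001°).

54.99°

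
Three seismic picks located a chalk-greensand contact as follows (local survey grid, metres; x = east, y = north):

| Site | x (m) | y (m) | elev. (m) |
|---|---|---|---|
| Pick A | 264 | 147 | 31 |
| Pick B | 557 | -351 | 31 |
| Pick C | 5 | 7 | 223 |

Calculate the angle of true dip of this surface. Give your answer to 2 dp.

33.13°

Two edge vectors: Pick A→Pick B = (293, -498, 0), Pick A→Pick C = (-259, -140, 192).
Normal n = (Pick A→Pick B) × (Pick A→Pick C) = (-95616, -56256, -170002).
So ∂z/∂x = −n_x/n_z = −0.56244 and ∂z/∂y = −n_y/n_z = −0.33091.
Gradient magnitude |∇z| = √(a² + b²) = √(0.31634 + 0.10950) = 0.65257.
True dip = arctan(0.65257) = 33.13°, dipping toward ENE (azimuth ≈ 060°).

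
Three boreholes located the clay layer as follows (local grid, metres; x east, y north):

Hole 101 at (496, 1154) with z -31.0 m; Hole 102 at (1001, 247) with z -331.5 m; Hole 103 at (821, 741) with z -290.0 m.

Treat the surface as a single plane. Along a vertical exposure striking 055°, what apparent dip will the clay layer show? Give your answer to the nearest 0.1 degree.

Two edge vectors: Hole 101→Hole 102 = (505, -907, -300.5), Hole 101→Hole 103 = (325, -413, -259).
Normal n = (Hole 101→Hole 102) × (Hole 101→Hole 103) = (110806.5, 33132.5, 86210).
So ∂z/∂x = −n_x/n_z = −1.28531 and ∂z/∂y = −n_y/n_z = −0.38432.
Unit vector along 055° is (sin 55°, cos 55°) = (0.8192, 0.5736).
Slope in that direction = a·(0.8192) + b·(0.5736) = −1.27330.
Apparent dip = arctan|1.27330| = 51.9° (true dip is 53.3°, so apparent ≤ true as expected).

51.9°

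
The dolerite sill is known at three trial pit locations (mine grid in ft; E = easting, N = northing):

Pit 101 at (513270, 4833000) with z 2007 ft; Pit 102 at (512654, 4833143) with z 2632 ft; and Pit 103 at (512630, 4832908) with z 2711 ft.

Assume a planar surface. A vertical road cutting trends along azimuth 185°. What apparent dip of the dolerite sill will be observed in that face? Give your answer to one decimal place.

Two edge vectors: Pit 101→Pit 102 = (-616, 143, 625), Pit 101→Pit 103 = (-640, -92, 704).
Normal n = (Pit 101→Pit 102) × (Pit 101→Pit 103) = (158172, 33664, 148192).
So ∂z/∂E = −n_x/n_z = −1.06735 and ∂z/∂N = −n_y/n_z = −0.22716.
Unit vector along 185° is (sin 185°, cos 185°) = (-0.0872, -0.9962).
Slope in that direction = a·(-0.0872) + b·(-0.9962) = 0.31933.
Apparent dip = arctan|0.31933| = 17.7° (true dip is 47.5°, so apparent ≤ true as expected).

17.7°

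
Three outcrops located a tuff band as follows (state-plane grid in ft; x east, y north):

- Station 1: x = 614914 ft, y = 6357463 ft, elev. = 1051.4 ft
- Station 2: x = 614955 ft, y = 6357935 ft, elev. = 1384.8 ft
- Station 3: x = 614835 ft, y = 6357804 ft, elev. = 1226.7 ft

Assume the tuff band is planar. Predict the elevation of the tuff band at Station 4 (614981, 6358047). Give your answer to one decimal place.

Let the plane be z = a·x + b·y + c.
Station 2−Station 1: 41a + 472b = 333.4;  Station 3−Station 1: −79a + 341b = 175.3.
Solving gives a = 0.603635725, b = 0.653921473.
Then c = 1051.4 − a·614914 − b·6357463 = −4527414.23.
At (614981, 6358047): z = 371224.5 + 4157663.5 − 4527414.23 = 1473.7 ft.

1473.7 ft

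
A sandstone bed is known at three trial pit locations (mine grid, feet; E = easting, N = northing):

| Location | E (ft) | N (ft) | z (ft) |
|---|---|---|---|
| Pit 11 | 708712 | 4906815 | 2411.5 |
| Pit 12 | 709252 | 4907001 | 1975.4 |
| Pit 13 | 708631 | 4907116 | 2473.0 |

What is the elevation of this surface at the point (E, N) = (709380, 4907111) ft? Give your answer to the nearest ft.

Two edge vectors: Pit 11→Pit 12 = (540, 186, -436.1), Pit 11→Pit 13 = (-81, 301, 61.5).
Normal n = (Pit 11→Pit 12) × (Pit 11→Pit 13) = (142705.1, 2114.1, 177606).
So ∂z/∂E = −n_x/n_z = −0.80349256 and ∂z/∂N = −n_y/n_z = −0.01190331.
Intercept c from Pit 11: 2411.5 + 569444.82 + 58407.36 = 630263.68.
At (709380, 4907111): z = −569981.6 − 58410.9 + 630263.68 = 1871.2 ft.

1871 ft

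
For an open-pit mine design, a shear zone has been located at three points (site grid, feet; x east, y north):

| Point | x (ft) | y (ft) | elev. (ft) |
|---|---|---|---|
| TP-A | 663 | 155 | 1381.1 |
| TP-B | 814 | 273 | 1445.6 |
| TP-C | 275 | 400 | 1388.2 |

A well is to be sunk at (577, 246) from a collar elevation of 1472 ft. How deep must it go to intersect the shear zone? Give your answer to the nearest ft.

78 ft

Let the plane be z = a·x + b·y + c.
TP-B−TP-A: 151a + 118b = 64.5;  TP-C−TP-A: −388a + 245b = 7.1.
Solving gives a = 0.18078, b = 0.31527.
Then c = 1381.1 − a·663 − b·155 = 1212.38.
At (577, 246): z_contact = 104.3 + 77.6 + 1212.38 = 1394.2 ft.
Depth below ground = 1472 − 1394.2 = 78 ft.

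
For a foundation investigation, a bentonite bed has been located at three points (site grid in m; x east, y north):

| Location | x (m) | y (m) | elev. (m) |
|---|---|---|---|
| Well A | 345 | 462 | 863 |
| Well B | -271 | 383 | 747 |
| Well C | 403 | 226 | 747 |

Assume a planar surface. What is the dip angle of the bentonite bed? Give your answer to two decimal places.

Two edge vectors: Well A→Well B = (-616, -79, -116), Well A→Well C = (58, -236, -116).
Normal n = (Well A→Well B) × (Well A→Well C) = (-18212, -78184, 149958).
So ∂z/∂x = −n_x/n_z = 0.12145 and ∂z/∂y = −n_y/n_z = 0.52137.
Gradient magnitude |∇z| = √(a² + b²) = √(0.01475 + 0.27183) = 0.53533.
True dip = arctan(0.53533) = 28.16°, dipping toward SSW (azimuth ≈ 193°).

28.16°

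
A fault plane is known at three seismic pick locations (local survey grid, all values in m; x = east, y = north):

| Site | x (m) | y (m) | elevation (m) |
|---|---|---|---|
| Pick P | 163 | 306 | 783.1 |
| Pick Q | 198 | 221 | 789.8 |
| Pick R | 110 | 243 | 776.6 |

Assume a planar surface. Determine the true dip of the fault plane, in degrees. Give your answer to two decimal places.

Two edge vectors: Pick P→Pick Q = (35, -85, 6.7), Pick P→Pick R = (-53, -63, -6.5).
Normal n = (Pick P→Pick Q) × (Pick P→Pick R) = (974.6, -127.6, -6710).
So ∂z/∂x = −n_x/n_z = 0.14525 and ∂z/∂y = −n_y/n_z = −0.01902.
Gradient magnitude |∇z| = √(a² + b²) = √(0.02110 + 0.00036) = 0.14649.
True dip = arctan(0.14649) = 8.33°, dipping toward W (azimuth ≈ 277°).

8.33°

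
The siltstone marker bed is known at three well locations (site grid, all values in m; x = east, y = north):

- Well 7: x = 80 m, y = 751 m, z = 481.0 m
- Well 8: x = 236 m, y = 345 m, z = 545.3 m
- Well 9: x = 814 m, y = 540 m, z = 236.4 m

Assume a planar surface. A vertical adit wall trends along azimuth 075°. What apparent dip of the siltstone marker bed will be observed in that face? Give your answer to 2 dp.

Let the plane be z = a·x + b·y + c.
Well 8−Well 7: 156a − 406b = 64.3;  Well 9−Well 7: 734a − 211b = −244.6.
Solving gives a = −0.42580, b = −0.32198.
Unit vector along 075° is (sin 75°, cos 75°) = (0.9659, 0.2588).
Slope in that direction = a·(0.9659) + b·(0.2588) = −0.49463.
Apparent dip = arctan|0.49463| = 26.32° (true dip is 28.1°, so apparent ≤ true as expected).

26.32°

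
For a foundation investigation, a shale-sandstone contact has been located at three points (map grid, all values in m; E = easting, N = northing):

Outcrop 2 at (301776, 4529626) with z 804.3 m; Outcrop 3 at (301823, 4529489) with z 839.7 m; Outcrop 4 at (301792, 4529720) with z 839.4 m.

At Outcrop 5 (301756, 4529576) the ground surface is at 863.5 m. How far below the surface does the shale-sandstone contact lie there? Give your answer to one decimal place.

Two edge vectors: Outcrop 2→Outcrop 3 = (47, -137, 35.4), Outcrop 2→Outcrop 4 = (16, 94, 35.1).
Normal n = (Outcrop 2→Outcrop 3) × (Outcrop 2→Outcrop 4) = (-8136.3, -1083.3, 6610).
So ∂z/∂E = −n_x/n_z = 1.230907716 and ∂z/∂N = −n_y/n_z = 0.163888048.
Intercept c from Outcrop 2: 804.3 − 371458.41 − 742351.57 = −1113005.67.
At (301756, 4529576): z_contact = 371433.79 + 742343.37 − 1113005.67 = 771.49 m.
Depth below ground = 863.5 − 771.49 = 92.0 m.

92.0 m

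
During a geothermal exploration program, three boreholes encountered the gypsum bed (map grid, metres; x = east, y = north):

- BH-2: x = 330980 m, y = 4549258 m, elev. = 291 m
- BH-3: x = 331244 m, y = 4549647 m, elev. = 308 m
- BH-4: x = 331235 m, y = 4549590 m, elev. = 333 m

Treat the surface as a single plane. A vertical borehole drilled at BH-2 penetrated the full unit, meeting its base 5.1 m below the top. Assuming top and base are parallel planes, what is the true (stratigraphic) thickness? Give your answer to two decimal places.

3.44 m

Let the plane be z = a·x + b·y + c.
BH-3−BH-2: 264a + 389b = 17;  BH-4−BH-2: 255a + 332b = 42.
Solving gives a = 0.92613, b = −0.58483.
|∇z| = √(a²+b²) = 1.09532, so dip δ = arctan(1.09532) = 47.60°.
True thickness = vertical thickness × cos δ = 5.1 × cos 47.60° = 3.44 m.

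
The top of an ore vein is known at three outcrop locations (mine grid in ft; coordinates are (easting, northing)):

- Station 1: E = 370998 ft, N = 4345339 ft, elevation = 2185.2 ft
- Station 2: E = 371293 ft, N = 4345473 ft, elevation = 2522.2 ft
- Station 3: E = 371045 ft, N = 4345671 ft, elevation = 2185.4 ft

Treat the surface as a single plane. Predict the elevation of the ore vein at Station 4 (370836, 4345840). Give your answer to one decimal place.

1901.2 ft

Let the plane be z = a·E + b·N + c.
Station 2−Station 1: 295a + 134b = 337;  Station 3−Station 1: 47a + 332b = 0.2.
Solving gives a = 1.220588813, b = −0.172191790.
Then c = 2185.2 − a·370998 − b·4345339 = 297580.89.
At (370836, 4345840): z = 452638.3 − 748318.0 + 297580.89 = 1901.2 ft.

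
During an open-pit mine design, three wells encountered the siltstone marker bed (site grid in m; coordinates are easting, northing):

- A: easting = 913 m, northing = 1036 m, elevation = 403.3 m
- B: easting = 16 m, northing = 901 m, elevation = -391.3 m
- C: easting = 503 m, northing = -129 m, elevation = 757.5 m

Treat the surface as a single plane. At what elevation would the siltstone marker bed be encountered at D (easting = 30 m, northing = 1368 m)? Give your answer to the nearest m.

-681 m

Let the plane be z = a·easting + b·northing + c.
B−A: −897a − 135b = −794.6;  C−A: −410a − 1165b = 354.2.
Solving gives a = 0.98370, b = −0.65023.
Then c = 403.3 − a·913 − b·1036 = 178.82.
At (30, 1368): z = 29.5 − 889.5 + 178.82 = -681.2 m.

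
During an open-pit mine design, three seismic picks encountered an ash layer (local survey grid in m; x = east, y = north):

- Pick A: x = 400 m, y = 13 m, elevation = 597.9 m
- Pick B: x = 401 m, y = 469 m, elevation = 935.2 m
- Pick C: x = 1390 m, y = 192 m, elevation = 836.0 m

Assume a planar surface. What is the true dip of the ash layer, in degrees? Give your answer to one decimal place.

36.8°

Two edge vectors: Pick A→Pick B = (1, 456, 337.3), Pick A→Pick C = (990, 179, 238.1).
Normal n = (Pick A→Pick B) × (Pick A→Pick C) = (48196.9, 333688.9, -451261).
So ∂z/∂x = −n_x/n_z = 0.10680 and ∂z/∂y = −n_y/n_z = 0.73946.
Gradient magnitude |∇z| = √(a² + b²) = √(0.01141 + 0.54680) = 0.74713.
True dip = arctan(0.74713) = 36.8°, dipping toward S (azimuth ≈ 188°).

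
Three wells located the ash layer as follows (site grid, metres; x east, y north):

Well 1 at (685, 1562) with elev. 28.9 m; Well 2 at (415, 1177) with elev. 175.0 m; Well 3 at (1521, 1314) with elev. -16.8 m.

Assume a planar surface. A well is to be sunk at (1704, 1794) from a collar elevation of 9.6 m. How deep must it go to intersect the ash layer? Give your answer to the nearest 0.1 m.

Let the plane be z = a·x + b·y + c.
Well 2−Well 1: −270a − 385b = 146.1;  Well 3−Well 1: 836a − 248b = −45.7.
Solving gives a = −0.138438, b = −0.282394.
Then c = 28.9 − a·685 − b·1562 = 564.83.
At (1704, 1794): z_contact = −235.90 − 506.62 + 564.83 = -177.68 m.
Depth below ground = 9.6 − (-177.68) = 187.3 m.

187.3 m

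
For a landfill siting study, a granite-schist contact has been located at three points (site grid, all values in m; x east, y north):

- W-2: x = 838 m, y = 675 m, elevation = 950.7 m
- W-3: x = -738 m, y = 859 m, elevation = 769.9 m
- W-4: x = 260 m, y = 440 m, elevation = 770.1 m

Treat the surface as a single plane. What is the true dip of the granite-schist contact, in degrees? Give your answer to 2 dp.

22.29°

Two edge vectors: W-2→W-3 = (-1576, 184, -180.8), W-2→W-4 = (-578, -235, -180.6).
Normal n = (W-2→W-3) × (W-2→W-4) = (-75718.4, -180123.2, 476712).
So ∂z/∂x = −n_x/n_z = 0.15883 and ∂z/∂y = −n_y/n_z = 0.37784.
Gradient magnitude |∇z| = √(a² + b²) = √(0.02523 + 0.14277) = 0.40987.
True dip = arctan(0.40987) = 22.29°, dipping toward SSW (azimuth ≈ 203°).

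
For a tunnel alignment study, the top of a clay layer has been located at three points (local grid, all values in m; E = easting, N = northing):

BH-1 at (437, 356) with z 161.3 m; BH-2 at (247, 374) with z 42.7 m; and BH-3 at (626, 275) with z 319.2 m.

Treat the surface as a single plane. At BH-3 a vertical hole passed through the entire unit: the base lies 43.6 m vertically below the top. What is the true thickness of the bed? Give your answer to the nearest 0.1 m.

Two edge vectors: BH-1→BH-2 = (-190, 18, -118.6), BH-1→BH-3 = (189, -81, 157.9).
Normal n = (BH-1→BH-2) × (BH-1→BH-3) = (-6764.4, 7585.6, 11988).
So ∂z/∂E = −n_x/n_z = 0.56426 and ∂z/∂N = −n_y/n_z = −0.63277.
|∇z| = √(a²+b²) = 0.84781, so dip δ = arctan(0.84781) = 40.29°.
True thickness = vertical thickness × cos δ = 43.6 × cos 40.29° = 33.3 m.

33.3 m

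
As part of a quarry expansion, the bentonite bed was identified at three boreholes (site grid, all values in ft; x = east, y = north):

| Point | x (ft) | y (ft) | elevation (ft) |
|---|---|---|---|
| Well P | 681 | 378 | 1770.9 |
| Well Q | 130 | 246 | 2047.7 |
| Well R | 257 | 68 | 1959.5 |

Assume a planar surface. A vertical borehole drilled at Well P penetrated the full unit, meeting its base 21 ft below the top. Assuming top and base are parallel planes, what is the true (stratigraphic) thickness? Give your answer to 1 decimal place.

Two edge vectors: Well P→Well Q = (-551, -132, 276.8), Well P→Well R = (-424, -310, 188.6).
Normal n = (Well P→Well Q) × (Well P→Well R) = (60912.8, -13444.6, 114842).
So ∂z/∂x = −n_x/n_z = −0.53041 and ∂z/∂y = −n_y/n_z = 0.11707.
|∇z| = √(a²+b²) = 0.54317, so dip δ = arctan(0.54317) = 28.51°.
True thickness = vertical thickness × cos δ = 21 × cos 28.51° = 18.5 ft.

18.5 ft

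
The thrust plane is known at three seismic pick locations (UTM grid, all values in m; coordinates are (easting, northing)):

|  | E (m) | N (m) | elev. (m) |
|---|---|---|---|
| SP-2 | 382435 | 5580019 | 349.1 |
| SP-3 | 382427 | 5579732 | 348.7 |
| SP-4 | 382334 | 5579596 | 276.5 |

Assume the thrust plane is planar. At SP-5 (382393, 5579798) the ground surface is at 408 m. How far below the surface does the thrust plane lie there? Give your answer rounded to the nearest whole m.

Two edge vectors: SP-2→SP-3 = (-8, -287, -0.4), SP-2→SP-4 = (-101, -423, -72.6).
Normal n = (SP-2→SP-3) × (SP-2→SP-4) = (20667, -540.4, -25603).
So ∂z/∂E = −n_x/n_z = 0.80721009 and ∂z/∂N = −n_y/n_z = −0.02110690.
Intercept c from SP-2: 349.1 − 308705.39 + 117776.91 = −190579.38.
At (382393, 5579798): z_contact = 308671.5 − 117772.2 − 190579.38 = 319.9 m.
Depth below ground = 408 − 319.9 = 88 m.

88 m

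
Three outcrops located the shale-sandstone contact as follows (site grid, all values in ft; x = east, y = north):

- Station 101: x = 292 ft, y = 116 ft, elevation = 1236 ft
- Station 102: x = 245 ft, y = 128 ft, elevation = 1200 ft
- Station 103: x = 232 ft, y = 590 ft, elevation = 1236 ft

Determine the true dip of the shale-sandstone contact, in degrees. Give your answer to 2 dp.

Let the plane be z = a·x + b·y + c.
Station 102−Station 101: −47a + 12b = −36;  Station 103−Station 101: −60a + 474b = 0.
Solving gives a = 0.79154, b = 0.10019.
Gradient magnitude |∇z| = √(a² + b²) = √(0.62653 + 0.01004) = 0.79786.
True dip = arctan(0.79786) = 38.58°, dipping toward W (azimuth ≈ 263°).

38.58°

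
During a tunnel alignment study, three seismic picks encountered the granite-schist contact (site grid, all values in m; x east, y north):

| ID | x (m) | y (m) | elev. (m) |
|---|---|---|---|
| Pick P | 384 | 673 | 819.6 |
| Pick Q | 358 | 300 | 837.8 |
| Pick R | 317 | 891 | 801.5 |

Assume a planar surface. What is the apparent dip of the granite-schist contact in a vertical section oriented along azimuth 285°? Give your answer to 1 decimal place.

Two edge vectors: Pick P→Pick Q = (-26, -373, 18.2), Pick P→Pick R = (-67, 218, -18.1).
Normal n = (Pick P→Pick Q) × (Pick P→Pick R) = (2783.7, -1690, -30659).
So ∂z/∂x = −n_x/n_z = 0.09080 and ∂z/∂y = −n_y/n_z = −0.05512.
Unit vector along 285° is (sin 285°, cos 285°) = (-0.9659, 0.2588).
Slope in that direction = a·(-0.9659) + b·(0.2588) = −0.10197.
Apparent dip = arctan|0.10197| = 5.8° (true dip is 6.1°, so apparent ≤ true as expected).

5.8°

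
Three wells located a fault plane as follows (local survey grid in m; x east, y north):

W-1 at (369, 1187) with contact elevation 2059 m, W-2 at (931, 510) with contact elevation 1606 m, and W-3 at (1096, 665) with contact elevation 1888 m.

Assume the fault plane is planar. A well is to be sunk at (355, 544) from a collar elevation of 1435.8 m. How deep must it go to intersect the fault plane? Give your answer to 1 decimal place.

Let the plane be z = a·x + b·y + c.
W-2−W-1: 562a − 677b = −453;  W-3−W-1: 727a − 522b = −171.
Solving gives a = 0.607092, b = 1.173096.
Then c = 2059 − a·369 − b·1187 = 442.52.
At (355, 544): z_contact = 215.52 + 638.16 + 442.52 = 1296.20 m.
Depth below ground = 1435.8 − 1296.20 = 139.6 m.

139.6 m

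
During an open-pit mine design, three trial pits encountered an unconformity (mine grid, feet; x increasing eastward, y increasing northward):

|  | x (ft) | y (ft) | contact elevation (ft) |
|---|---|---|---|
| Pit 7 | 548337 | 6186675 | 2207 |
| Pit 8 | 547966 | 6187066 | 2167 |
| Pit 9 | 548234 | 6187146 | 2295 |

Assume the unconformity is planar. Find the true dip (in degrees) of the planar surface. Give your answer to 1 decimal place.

25.7°

Two edge vectors: Pit 7→Pit 8 = (-371, 391, -40), Pit 7→Pit 9 = (-103, 471, 88).
Normal n = (Pit 7→Pit 8) × (Pit 7→Pit 9) = (53248, 36768, -134468).
So ∂z/∂x = −n_x/n_z = 0.39599 and ∂z/∂y = −n_y/n_z = 0.27343.
Gradient magnitude |∇z| = √(a² + b²) = √(0.15681 + 0.07477) = 0.48122.
True dip = arctan(0.48122) = 25.7°, dipping toward SW (azimuth ≈ 235°).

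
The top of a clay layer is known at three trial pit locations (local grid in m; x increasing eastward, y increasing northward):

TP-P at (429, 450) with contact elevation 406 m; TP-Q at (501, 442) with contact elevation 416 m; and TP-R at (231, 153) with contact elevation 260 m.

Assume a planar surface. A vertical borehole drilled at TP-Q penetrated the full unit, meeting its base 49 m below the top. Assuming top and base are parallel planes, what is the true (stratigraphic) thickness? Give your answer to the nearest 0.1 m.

45.3 m

Let the plane be z = a·x + b·y + c.
TP-Q−TP-P: 72a − 8b = 10;  TP-R−TP-P: −198a − 297b = −146.
Solving gives a = 0.18016, b = 0.37147.
|∇z| = √(a²+b²) = 0.41286, so dip δ = arctan(0.41286) = 22.43°.
True thickness = vertical thickness × cos δ = 49 × cos 22.43° = 45.3 m.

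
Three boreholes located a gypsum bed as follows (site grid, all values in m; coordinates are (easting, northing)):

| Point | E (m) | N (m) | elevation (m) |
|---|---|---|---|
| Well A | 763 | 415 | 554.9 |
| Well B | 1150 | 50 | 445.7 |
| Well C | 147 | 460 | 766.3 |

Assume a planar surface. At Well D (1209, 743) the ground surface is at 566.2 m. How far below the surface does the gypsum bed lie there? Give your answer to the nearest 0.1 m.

189.6 m

Let the plane be z = a·E + b·N + c.
Well B−Well A: 387a − 365b = −109.2;  Well C−Well A: −616a + 45b = 211.4.
Solving gives a = −0.348304, b = −0.070120.
Then c = 554.9 − a·763 − b·415 = 849.76.
At (1209, 743): z_contact = −421.10 − 52.10 + 849.76 = 376.56 m.
Depth below ground = 566.2 − 376.56 = 189.6 m.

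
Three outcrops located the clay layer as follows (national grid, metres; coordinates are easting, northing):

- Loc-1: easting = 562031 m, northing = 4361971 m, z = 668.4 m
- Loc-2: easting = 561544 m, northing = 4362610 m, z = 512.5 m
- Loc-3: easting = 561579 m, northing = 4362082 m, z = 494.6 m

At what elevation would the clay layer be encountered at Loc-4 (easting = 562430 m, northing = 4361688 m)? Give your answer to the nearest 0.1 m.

810.7 m

Two edge vectors: Loc-1→Loc-2 = (-487, 639, -155.9), Loc-1→Loc-3 = (-452, 111, -173.8).
Normal n = (Loc-1→Loc-2) × (Loc-1→Loc-3) = (-93753.3, -14173.8, 234771).
So ∂z/∂easting = −n_x/n_z = 0.399339356 and ∂z/∂northing = −n_y/n_z = 0.060372874.
Intercept c from Loc-1: 668.4 − 224441.10 − 263344.73 = −487117.42.
At (562430, 4361688): z = 224600.4 + 263327.6 − 487117.42 = 810.7 m.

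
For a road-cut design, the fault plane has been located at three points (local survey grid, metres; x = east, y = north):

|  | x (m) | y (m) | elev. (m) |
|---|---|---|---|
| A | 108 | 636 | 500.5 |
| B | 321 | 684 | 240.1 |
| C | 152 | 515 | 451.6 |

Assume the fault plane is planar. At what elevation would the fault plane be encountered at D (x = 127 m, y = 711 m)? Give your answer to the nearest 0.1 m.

474.6 m

Let the plane be z = a·x + b·y + c.
B−A: 213a + 48b = −260.4;  C−A: 44a − 121b = −48.9.
Solving gives a = −1.21412, b = −0.03736.
Then c = 500.5 − a·108 − b·636 = 655.39.
At (127, 711): z = −154.2 − 26.6 + 655.39 = 474.6 m.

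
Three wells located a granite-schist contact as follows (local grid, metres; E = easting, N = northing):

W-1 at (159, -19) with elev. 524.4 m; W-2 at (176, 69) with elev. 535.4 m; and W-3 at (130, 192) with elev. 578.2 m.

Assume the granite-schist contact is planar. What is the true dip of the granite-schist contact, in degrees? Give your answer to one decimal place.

23.8°

Two edge vectors: W-1→W-2 = (17, 88, 11), W-1→W-3 = (-29, 211, 53.8).
Normal n = (W-1→W-2) × (W-1→W-3) = (2413.4, -1233.6, 6139).
So ∂z/∂E = −n_x/n_z = −0.39313 and ∂z/∂N = −n_y/n_z = 0.20094.
Gradient magnitude |∇z| = √(a² + b²) = √(0.15455 + 0.04038) = 0.44151.
True dip = arctan(0.44151) = 23.8°, dipping toward ESE (azimuth ≈ 117°).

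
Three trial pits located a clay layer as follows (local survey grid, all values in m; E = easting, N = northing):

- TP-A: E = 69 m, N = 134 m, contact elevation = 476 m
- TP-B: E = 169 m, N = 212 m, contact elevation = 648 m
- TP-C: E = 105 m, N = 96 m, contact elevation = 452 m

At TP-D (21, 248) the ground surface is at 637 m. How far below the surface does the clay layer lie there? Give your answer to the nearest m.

47 m

Two edge vectors: TP-A→TP-B = (100, 78, 172), TP-A→TP-C = (36, -38, -24).
Normal n = (TP-A→TP-B) × (TP-A→TP-C) = (4664, 8592, -6608).
So ∂z/∂E = −n_x/n_z = 0.70581 and ∂z/∂N = −n_y/n_z = 1.30024.
Intercept c from TP-A: 476 − 48.70 − 174.23 = 253.07.
At (21, 248): z_contact = 14.8 + 322.5 + 253.07 = 590.3 m.
Depth below ground = 637 − 590.3 = 47 m.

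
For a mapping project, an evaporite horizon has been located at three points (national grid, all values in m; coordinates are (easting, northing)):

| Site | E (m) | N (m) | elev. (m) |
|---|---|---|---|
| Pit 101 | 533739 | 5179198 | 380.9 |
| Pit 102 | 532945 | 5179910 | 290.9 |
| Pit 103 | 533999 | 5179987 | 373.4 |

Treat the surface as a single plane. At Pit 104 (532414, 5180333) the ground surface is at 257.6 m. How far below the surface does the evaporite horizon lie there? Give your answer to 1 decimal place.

Let the plane be z = a·E + b·N + c.
Pit 102−Pit 101: −794a + 712b = −90;  Pit 103−Pit 101: 260a + 789b = −7.5.
Solving gives a = 0.080915639, b = −0.036169919.
Then c = 380.9 − a·533739 − b·5179198 = 144524.24.
At (532414, 5180333): z_contact = 43080.62 − 187372.23 + 144524.24 = 232.63 m.
Depth below ground = 257.6 − 232.63 = 25.0 m.

25.0 m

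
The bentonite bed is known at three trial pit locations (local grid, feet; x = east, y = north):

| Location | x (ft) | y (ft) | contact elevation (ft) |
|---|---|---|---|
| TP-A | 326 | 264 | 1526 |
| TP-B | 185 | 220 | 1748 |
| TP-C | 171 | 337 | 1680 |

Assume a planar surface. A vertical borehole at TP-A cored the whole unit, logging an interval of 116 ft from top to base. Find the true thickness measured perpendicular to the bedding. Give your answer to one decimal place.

Let the plane be z = a·x + b·y + c.
TP-B−TP-A: −141a − 44b = 222;  TP-C−TP-A: −155a + 73b = 154.
Solving gives a = −1.34296, b = −0.74189.
|∇z| = √(a²+b²) = 1.53425, so dip δ = arctan(1.53425) = 56.90°.
True thickness = vertical thickness × cos δ = 116 × cos 56.90° = 63.3 ft.

63.3 ft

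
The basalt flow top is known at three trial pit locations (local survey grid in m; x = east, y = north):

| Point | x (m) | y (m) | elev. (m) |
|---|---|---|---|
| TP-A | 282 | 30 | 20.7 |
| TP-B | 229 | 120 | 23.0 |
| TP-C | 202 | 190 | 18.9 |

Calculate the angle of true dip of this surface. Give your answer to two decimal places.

Two edge vectors: TP-A→TP-B = (-53, 90, 2.3), TP-A→TP-C = (-80, 160, -1.8).
Normal n = (TP-A→TP-B) × (TP-A→TP-C) = (-530, -279.4, -1280).
So ∂z/∂x = −n_x/n_z = −0.41406 and ∂z/∂y = −n_y/n_z = −0.21828.
Gradient magnitude |∇z| = √(a² + b²) = √(0.17145 + 0.04765) = 0.46808.
True dip = arctan(0.46808) = 25.08°, dipping toward ENE (azimuth ≈ 062°).

25.08°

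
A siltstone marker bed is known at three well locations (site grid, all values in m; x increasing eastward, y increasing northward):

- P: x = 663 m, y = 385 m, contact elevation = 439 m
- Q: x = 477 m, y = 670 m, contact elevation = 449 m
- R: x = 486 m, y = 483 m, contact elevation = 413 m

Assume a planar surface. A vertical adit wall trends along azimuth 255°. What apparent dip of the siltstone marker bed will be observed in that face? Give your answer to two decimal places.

16.94°

Two edge vectors: P→Q = (-186, 285, 10), P→R = (-177, 98, -26).
Normal n = (P→Q) × (P→R) = (-8390, -6606, 32217).
So ∂z/∂x = −n_x/n_z = 0.26042 and ∂z/∂y = −n_y/n_z = 0.20505.
Unit vector along 255° is (sin 255°, cos 255°) = (-0.9659, -0.2588).
Slope in that direction = a·(-0.9659) + b·(-0.2588) = −0.30462.
Apparent dip = arctan|0.30462| = 16.94° (true dip is 18.3°, so apparent ≤ true as expected).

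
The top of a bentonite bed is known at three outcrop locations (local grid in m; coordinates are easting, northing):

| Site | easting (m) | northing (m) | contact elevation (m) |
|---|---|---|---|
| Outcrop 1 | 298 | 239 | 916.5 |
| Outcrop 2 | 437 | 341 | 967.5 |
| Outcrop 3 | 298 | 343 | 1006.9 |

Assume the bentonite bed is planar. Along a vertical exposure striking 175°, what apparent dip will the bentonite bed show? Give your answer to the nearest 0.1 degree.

Let the plane be z = a·easting + b·northing + c.
Outcrop 2−Outcrop 1: 139a + 102b = 51;  Outcrop 3−Outcrop 1: 0a + 104b = 90.4.
Solving gives a = −0.27095, b = 0.86923.
Unit vector along 175° is (sin 175°, cos 175°) = (0.0872, -0.9962).
Slope in that direction = a·(0.0872) + b·(-0.9962) = −0.88954.
Apparent dip = arctan|0.88954| = 41.7° (true dip is 42.3°, so apparent ≤ true as expected).

41.7°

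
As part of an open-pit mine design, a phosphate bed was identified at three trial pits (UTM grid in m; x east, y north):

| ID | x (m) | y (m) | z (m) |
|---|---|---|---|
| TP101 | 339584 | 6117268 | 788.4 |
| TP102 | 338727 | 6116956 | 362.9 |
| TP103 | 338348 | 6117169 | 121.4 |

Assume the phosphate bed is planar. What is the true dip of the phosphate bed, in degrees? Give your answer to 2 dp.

29.78°

Two edge vectors: TP101→TP102 = (-857, -312, -425.5), TP101→TP103 = (-1236, -99, -667).
Normal n = (TP101→TP102) × (TP101→TP103) = (165979.5, -45701, -300789).
So ∂z/∂x = −n_x/n_z = 0.55181 and ∂z/∂y = −n_y/n_z = −0.15194.
Gradient magnitude |∇z| = √(a² + b²) = √(0.30450 + 0.02308) = 0.57235.
True dip = arctan(0.57235) = 29.78°, dipping toward WNW (azimuth ≈ 285°).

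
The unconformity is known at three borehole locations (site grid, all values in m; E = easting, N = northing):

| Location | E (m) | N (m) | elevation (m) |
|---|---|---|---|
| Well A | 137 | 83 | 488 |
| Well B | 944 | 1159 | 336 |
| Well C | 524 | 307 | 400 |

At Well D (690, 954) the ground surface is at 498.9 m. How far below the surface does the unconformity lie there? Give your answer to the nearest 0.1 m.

108.1 m

Let the plane be z = a·E + b·N + c.
Well B−Well A: 807a + 1076b = −152;  Well C−Well A: 387a + 224b = −88.
Solving gives a = −0.257337, b = 0.051739.
Then c = 488 − a·137 − b·83 = 518.96.
At (690, 954): z_contact = −177.56 + 49.36 + 518.96 = 390.76 m.
Depth below ground = 498.9 − 390.76 = 108.1 m.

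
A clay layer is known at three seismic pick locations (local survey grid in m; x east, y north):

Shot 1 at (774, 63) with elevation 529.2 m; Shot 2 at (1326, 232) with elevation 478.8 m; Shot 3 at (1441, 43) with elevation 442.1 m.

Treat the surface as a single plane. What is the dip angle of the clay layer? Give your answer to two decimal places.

9.80°

Let the plane be z = a·x + b·y + c.
Shot 2−Shot 1: 552a + 169b = −50.4;  Shot 3−Shot 1: 667a − 20b = −87.1.
Solving gives a = −0.12708, b = 0.11686.
Gradient magnitude |∇z| = √(a² + b²) = √(0.01615 + 0.01366) = 0.17264.
True dip = arctan(0.17264) = 9.80°, dipping toward SE (azimuth ≈ 133°).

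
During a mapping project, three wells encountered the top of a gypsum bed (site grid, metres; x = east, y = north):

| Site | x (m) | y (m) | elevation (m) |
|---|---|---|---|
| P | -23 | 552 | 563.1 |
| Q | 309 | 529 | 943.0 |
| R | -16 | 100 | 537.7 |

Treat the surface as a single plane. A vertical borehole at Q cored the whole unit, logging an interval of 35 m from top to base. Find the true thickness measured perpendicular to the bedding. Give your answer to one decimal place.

Let the plane be z = a·x + b·y + c.
Q−P: 332a − 23b = 379.9;  R−P: 7a − 452b = −25.4.
Solving gives a = 1.14940, b = 0.07400.
|∇z| = √(a²+b²) = 1.15178, so dip δ = arctan(1.15178) = 49.03°.
True thickness = vertical thickness × cos δ = 35 × cos 49.03° = 22.9 m.

22.9 m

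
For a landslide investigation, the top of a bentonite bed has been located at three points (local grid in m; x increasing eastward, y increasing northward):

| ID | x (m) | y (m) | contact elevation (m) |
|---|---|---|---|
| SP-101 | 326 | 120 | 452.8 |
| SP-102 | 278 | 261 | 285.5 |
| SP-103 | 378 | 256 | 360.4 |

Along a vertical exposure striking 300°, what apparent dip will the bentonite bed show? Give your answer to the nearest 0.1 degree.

Two edge vectors: SP-101→SP-102 = (-48, 141, -167.3), SP-101→SP-103 = (52, 136, -92.4).
Normal n = (SP-101→SP-102) × (SP-101→SP-103) = (9724.4, -13134.8, -13860).
So ∂z/∂x = −n_x/n_z = 0.70162 and ∂z/∂y = −n_y/n_z = −0.94768.
Unit vector along 300° is (sin 300°, cos 300°) = (-0.8660, 0.5000).
Slope in that direction = a·(-0.8660) + b·(0.5000) = −1.08146.
Apparent dip = arctan|1.08146| = 47.2° (true dip is 49.7°, so apparent ≤ true as expected).

47.2°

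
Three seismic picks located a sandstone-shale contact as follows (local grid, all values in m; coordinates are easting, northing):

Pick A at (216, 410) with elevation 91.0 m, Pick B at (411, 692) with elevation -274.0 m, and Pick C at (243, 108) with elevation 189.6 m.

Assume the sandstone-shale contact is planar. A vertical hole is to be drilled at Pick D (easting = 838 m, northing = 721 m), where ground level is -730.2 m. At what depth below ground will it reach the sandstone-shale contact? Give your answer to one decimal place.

85.7 m

Two edge vectors: Pick A→Pick B = (195, 282, -365), Pick A→Pick C = (27, -302, 98.6).
Normal n = (Pick A→Pick B) × (Pick A→Pick C) = (-82424.8, -29082, -66504).
So ∂z/∂easting = −n_x/n_z = −1.23940 and ∂z/∂northing = −n_y/n_z = −0.43730.
Intercept c from Pick A: 91 + 267.71 + 179.29 = 538.00.
At (838, 721): z_contact = −1038.61 − 315.29 + 538.00 = -815.90 m.
Depth below ground = -730.2 − (-815.90) = 85.7 m.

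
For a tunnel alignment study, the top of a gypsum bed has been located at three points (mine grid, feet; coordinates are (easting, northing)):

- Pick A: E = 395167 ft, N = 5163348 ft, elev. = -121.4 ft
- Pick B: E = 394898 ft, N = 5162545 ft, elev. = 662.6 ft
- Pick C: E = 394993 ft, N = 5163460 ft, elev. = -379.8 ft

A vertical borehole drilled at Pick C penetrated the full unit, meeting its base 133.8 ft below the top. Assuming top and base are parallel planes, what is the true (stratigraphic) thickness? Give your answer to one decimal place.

77.7 ft

Two edge vectors: Pick A→Pick B = (-269, -803, 784), Pick A→Pick C = (-174, 112, -258.4).
Normal n = (Pick A→Pick B) × (Pick A→Pick C) = (119687.2, -205925.6, -169850).
So ∂z/∂E = −n_x/n_z = 0.70466 and ∂z/∂N = −n_y/n_z = −1.21240.
|∇z| = √(a²+b²) = 1.40230, so dip δ = arctan(1.40230) = 54.51°.
True thickness = vertical thickness × cos δ = 133.8 × cos 54.51° = 77.7 ft.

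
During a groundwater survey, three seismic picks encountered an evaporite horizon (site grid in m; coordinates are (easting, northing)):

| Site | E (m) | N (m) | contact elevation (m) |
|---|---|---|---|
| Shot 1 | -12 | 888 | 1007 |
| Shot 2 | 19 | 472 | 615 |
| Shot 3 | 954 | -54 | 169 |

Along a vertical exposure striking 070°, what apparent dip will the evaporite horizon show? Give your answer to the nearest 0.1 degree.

20.6°

Let the plane be z = a·E + b·N + c.
Shot 2−Shot 1: 31a − 416b = −392;  Shot 3−Shot 1: 966a − 942b = −838.
Solving gives a = 0.05543, b = 0.94644.
Unit vector along 070° is (sin 70°, cos 70°) = (0.9397, 0.3420).
Slope in that direction = a·(0.9397) + b·(0.3420) = 0.37579.
Apparent dip = arctan|0.37579| = 20.6° (true dip is 43.5°, so apparent ≤ true as expected).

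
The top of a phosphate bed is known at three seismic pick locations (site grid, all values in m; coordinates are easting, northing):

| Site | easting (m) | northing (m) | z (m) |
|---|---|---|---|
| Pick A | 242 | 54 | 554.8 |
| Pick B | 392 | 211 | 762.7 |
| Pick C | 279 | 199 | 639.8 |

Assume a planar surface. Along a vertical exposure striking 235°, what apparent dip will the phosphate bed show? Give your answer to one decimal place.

Two edge vectors: Pick A→Pick B = (150, 157, 207.9), Pick A→Pick C = (37, 145, 85).
Normal n = (Pick A→Pick B) × (Pick A→Pick C) = (-16800.5, -5057.7, 15941).
So ∂z/∂easting = −n_x/n_z = 1.05392 and ∂z/∂northing = −n_y/n_z = 0.31728.
Unit vector along 235° is (sin 235°, cos 235°) = (-0.8192, -0.5736).
Slope in that direction = a·(-0.8192) + b·(-0.5736) = −1.04530.
Apparent dip = arctan|1.04530| = 46.3° (true dip is 47.7°, so apparent ≤ true as expected).

46.3°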